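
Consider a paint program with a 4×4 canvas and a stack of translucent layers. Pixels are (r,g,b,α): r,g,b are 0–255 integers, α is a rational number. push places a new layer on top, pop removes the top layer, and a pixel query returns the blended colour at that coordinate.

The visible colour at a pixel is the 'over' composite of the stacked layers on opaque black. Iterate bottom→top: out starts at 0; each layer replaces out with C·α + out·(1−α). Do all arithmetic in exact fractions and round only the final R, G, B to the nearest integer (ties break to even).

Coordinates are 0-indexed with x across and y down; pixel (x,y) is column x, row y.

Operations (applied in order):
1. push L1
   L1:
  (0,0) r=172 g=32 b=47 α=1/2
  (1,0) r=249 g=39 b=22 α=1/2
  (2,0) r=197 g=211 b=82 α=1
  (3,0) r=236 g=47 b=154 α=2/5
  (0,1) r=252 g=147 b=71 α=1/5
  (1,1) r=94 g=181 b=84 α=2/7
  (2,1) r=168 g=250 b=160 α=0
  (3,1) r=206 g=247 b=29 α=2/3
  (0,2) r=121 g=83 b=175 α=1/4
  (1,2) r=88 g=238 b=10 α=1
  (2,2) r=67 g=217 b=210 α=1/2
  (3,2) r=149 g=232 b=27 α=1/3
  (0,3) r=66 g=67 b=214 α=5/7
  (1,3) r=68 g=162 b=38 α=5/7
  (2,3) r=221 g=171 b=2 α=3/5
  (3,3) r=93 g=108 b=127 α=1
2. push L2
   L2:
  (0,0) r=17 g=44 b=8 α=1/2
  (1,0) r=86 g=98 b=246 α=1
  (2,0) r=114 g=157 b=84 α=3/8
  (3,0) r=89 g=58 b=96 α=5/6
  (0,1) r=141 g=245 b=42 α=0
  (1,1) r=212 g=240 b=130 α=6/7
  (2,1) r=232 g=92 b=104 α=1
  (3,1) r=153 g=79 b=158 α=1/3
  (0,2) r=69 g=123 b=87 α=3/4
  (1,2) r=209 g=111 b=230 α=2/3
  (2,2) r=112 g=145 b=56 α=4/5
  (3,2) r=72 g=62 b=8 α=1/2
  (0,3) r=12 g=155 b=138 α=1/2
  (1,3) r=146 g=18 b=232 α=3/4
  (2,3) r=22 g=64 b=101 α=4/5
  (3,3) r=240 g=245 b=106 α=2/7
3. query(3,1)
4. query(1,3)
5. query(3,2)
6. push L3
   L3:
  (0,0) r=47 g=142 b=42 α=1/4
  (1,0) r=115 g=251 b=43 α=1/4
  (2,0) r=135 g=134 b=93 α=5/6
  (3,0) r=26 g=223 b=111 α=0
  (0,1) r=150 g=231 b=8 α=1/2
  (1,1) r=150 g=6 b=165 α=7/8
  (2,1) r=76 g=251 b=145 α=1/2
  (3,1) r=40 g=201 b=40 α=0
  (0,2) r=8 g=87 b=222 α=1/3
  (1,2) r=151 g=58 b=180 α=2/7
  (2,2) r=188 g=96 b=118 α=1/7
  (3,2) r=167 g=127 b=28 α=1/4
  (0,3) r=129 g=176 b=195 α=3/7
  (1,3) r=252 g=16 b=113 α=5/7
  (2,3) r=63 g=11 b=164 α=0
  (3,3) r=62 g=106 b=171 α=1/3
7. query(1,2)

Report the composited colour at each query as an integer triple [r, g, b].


at x=3,y=1 over L1,L2:
+L1 (α=2/3) → [412/3, 494/3, 58/3]
+L2 (α=1/3) → [1283/9, 1225/9, 590/9]
→ [143, 136, 66]

(1,3) stack=L1,L2; from [0,0,0]:
+L1 (α=5/7) → [340/7, 810/7, 190/7]
+L2 (α=3/4) → [1703/14, 297/7, 2531/14]
= [122, 42, 181]

query (3,2) [L1,L2] — begin 0,0,0
+L1 (α=1/3) → [149/3, 232/3, 9]
+L2 (α=1/2) → [365/6, 209/3, 17/2]
= [61, 70, 8]

query (1,2) [L1,L2,L3] — begin 0,0,0
L1 α=1: [88, 238, 10]
L2 α=2/3: [506/3, 460/3, 470/3]
L3 α=2/7: [3436/21, 2648/21, 490/3]
= [164, 126, 163]


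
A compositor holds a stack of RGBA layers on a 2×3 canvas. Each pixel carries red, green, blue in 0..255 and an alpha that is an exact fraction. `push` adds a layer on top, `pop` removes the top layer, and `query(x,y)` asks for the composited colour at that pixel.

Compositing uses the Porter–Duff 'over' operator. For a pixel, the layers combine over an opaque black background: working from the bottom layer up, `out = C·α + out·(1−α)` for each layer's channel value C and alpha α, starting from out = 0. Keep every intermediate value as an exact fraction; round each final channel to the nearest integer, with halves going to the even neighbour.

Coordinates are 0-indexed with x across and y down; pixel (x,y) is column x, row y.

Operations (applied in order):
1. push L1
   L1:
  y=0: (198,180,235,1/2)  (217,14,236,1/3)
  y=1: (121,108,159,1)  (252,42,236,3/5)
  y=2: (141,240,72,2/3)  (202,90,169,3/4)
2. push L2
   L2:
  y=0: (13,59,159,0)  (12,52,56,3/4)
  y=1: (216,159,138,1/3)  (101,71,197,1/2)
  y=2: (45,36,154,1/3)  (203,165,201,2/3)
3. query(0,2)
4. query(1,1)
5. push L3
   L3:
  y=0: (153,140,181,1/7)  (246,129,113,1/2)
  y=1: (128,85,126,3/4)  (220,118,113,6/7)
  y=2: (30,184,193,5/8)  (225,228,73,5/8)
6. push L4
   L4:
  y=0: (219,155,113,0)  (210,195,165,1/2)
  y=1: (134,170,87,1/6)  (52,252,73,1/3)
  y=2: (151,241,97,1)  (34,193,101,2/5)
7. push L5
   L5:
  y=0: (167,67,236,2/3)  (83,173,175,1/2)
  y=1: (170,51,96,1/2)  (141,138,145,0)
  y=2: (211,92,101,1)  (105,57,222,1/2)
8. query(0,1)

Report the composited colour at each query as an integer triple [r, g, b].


(0,2) stack=L1,L2; from [0,0,0]:
after L1 α=2/3: [94, 160, 48]
after L2 α=1/3: [233/3, 356/3, 250/3]
rounded: [78, 119, 83]

query (1,1) [L1,L2] — begin 0,0,0
+L1 (α=3/5) → [756/5, 126/5, 708/5]
+L2 (α=1/2) → [1261/10, 481/10, 1693/10]
= [126, 48, 169]

at x=0,y=1 over L1,L2,L3,L4,L5:
after L1 α=1: [121, 108, 159]
after L2 α=1/3: [458/3, 125, 152]
after L3 α=3/4: [805/6, 95, 265/2]
after L4 α=1/6: [4829/36, 215/2, 1499/12]
after L5 α=1/2: [10949/72, 317/4, 2651/24]
→ [152, 79, 110]


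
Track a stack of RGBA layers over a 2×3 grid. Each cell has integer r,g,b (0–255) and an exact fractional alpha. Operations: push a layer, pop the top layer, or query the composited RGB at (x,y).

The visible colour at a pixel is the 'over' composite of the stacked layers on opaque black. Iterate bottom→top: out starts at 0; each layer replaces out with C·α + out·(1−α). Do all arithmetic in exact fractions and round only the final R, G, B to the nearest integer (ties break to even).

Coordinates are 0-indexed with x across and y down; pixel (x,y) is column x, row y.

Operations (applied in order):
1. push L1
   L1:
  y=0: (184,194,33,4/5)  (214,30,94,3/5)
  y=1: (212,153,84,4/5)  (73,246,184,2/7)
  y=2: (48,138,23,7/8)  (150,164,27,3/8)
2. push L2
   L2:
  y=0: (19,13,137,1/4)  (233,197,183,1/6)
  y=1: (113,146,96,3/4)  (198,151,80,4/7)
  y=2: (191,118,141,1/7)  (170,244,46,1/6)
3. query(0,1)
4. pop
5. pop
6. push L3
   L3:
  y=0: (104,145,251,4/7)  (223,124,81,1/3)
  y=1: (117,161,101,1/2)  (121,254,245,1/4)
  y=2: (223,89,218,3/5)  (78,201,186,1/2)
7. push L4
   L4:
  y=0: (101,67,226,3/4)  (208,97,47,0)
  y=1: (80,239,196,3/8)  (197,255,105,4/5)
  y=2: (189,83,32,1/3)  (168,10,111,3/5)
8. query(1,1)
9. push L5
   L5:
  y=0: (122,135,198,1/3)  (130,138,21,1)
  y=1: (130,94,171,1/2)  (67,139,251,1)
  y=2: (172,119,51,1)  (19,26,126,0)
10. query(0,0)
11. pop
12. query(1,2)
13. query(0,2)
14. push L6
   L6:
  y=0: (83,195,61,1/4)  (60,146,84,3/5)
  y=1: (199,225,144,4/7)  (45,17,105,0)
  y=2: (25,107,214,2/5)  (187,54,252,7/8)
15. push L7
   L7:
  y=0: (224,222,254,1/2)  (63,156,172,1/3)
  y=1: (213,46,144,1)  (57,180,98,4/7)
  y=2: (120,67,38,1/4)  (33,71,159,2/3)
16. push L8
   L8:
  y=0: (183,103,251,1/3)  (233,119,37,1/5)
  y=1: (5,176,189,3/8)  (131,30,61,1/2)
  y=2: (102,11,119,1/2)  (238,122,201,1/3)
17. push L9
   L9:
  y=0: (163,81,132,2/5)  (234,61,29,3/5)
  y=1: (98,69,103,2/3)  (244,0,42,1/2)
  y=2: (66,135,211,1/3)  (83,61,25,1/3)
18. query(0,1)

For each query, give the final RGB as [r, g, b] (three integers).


query (0,1) [L1,L2] — begin 0,0,0
L1 α=4/5: [848/5, 612/5, 336/5]
L2 α=3/4: [2543/20, 1401/10, 444/5]
= [127, 140, 89]

(1,1) stack=L3,L4; from [0,0,0]:
after L3 α=1/4: [121/4, 127/2, 245/4]
after L4 α=4/5: [3273/20, 2167/10, 385/4]
= [164, 217, 96]

query (0,0) [L3,L4,L5] — begin 0,0,0
after L3 α=4/7: [416/7, 580/7, 1004/7]
after L4 α=3/4: [2537/28, 1987/28, 2875/14]
after L5 α=1/3: [1415/14, 3877/42, 4261/21]
rounded: [101, 92, 203]

at x=1,y=2 over L3,L4:
after L3 α=1/2: [39, 201/2, 93]
after L4 α=3/5: [582/5, 231/5, 519/5]
rounded: [116, 46, 104]

query (0,2) [L3,L4] — begin 0,0,0
after L3 α=3/5: [669/5, 267/5, 654/5]
after L4 α=1/3: [761/5, 949/15, 1468/15]
= [152, 63, 98]

at x=0,y=1 over L3,L4,L6,L7,L8,L9:
+L3 (α=1/2) → [117/2, 161/2, 101/2]
+L4 (α=3/8) → [1065/16, 2239/16, 1681/16]
+L6 (α=4/7) → [15931/112, 21117/112, 2037/16]
+L7 (α=1) → [213, 46, 144]
+L8 (α=3/8) → [135, 379/4, 1287/8]
+L9 (α=2/3) → [331/3, 931/12, 2935/24]
→ [110, 78, 122]


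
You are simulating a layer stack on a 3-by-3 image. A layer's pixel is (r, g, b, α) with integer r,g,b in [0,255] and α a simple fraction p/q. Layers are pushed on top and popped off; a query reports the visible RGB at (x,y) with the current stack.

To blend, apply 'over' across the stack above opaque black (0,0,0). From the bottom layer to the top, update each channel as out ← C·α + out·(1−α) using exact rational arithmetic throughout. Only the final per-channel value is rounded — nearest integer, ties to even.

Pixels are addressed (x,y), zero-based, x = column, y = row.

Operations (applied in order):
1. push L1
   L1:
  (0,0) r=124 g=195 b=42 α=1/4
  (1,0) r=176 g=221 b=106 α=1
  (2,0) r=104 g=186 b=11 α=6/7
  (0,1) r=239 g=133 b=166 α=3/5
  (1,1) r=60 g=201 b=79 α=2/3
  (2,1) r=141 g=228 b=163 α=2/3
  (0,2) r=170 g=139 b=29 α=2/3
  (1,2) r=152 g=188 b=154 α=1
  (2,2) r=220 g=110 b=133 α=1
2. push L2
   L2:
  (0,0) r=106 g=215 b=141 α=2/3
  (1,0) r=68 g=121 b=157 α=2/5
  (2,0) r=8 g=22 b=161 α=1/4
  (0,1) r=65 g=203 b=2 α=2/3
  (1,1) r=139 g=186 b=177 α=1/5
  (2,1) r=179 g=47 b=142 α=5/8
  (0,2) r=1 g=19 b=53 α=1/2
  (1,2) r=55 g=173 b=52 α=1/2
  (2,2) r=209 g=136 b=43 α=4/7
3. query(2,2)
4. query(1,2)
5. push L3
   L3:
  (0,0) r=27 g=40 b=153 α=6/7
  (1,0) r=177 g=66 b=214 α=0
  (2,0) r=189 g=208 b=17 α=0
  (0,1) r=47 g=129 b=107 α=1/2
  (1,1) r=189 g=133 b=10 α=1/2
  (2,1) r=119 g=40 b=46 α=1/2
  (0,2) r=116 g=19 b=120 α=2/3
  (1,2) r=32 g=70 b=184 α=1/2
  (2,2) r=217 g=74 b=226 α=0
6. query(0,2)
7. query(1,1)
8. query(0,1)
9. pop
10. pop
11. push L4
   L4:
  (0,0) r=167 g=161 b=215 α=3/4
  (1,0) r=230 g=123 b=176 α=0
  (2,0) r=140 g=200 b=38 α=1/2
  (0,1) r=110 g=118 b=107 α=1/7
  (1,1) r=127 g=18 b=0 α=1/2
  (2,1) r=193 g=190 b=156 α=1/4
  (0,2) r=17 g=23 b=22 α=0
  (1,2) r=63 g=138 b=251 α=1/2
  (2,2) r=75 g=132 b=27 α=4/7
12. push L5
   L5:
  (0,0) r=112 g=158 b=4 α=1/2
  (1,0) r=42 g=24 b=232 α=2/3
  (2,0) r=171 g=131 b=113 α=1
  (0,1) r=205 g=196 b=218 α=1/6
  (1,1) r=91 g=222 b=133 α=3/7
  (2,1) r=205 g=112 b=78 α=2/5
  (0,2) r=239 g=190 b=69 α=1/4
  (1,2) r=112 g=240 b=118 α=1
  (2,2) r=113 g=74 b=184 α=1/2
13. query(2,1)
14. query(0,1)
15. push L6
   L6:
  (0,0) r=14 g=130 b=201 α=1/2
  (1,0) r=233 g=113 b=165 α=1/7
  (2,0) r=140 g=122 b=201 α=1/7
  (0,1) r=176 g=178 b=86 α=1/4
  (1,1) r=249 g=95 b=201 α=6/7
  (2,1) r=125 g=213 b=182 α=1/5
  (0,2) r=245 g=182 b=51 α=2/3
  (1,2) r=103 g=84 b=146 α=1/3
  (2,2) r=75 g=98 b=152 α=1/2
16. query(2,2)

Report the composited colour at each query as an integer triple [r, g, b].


query (2,2) [L1,L2] — begin 0,0,0
+L1 (α=1) → [220, 110, 133]
+L2 (α=4/7) → [1496/7, 874/7, 571/7]
rounded: [214, 125, 82]

(1,2) stack=L1,L2; from [0,0,0]:
L1 α=1: [152, 188, 154]
L2 α=1/2: [207/2, 361/2, 103]
rounded: [104, 180, 103]

at x=0,y=2 over L1,L2,L3:
+L1 (α=2/3) → [340/3, 278/3, 58/3]
+L2 (α=1/2) → [343/6, 335/6, 217/6]
+L3 (α=2/3) → [1735/18, 563/18, 1657/18]
→ [96, 31, 92]

query (1,1) [L1,L2,L3] — begin 0,0,0
after L1 α=2/3: [40, 134, 158/3]
after L2 α=1/5: [299/5, 722/5, 1163/15]
after L3 α=1/2: [622/5, 1387/10, 1313/30]
→ [124, 139, 44]

(0,1) stack=L1,L2,L3; from [0,0,0]:
+L1 (α=3/5) → [717/5, 399/5, 498/5]
+L2 (α=2/3) → [1367/15, 2429/15, 518/15]
+L3 (α=1/2) → [1036/15, 2182/15, 2123/30]
= [69, 145, 71]

query (2,1) [L1,L4,L5] — begin 0,0,0
after L1 α=2/3: [94, 152, 326/3]
after L4 α=1/4: [475/4, 323/2, 241/2]
after L5 α=2/5: [613/4, 1417/10, 207/2]
rounded: [153, 142, 104]

(0,1) stack=L1,L4,L5; from [0,0,0]:
after L1 α=3/5: [717/5, 399/5, 498/5]
after L4 α=1/7: [4852/35, 2984/35, 3523/35]
after L5 α=1/6: [6287/42, 726/7, 1683/14]
= [150, 104, 120]

query (2,2) [L1,L4,L5,L6] — begin 0,0,0
L1 α=1: [220, 110, 133]
L4 α=4/7: [960/7, 858/7, 507/7]
L5 α=1/2: [1751/14, 688/7, 1795/14]
L6 α=1/2: [2801/28, 687/7, 3923/28]
= [100, 98, 140]


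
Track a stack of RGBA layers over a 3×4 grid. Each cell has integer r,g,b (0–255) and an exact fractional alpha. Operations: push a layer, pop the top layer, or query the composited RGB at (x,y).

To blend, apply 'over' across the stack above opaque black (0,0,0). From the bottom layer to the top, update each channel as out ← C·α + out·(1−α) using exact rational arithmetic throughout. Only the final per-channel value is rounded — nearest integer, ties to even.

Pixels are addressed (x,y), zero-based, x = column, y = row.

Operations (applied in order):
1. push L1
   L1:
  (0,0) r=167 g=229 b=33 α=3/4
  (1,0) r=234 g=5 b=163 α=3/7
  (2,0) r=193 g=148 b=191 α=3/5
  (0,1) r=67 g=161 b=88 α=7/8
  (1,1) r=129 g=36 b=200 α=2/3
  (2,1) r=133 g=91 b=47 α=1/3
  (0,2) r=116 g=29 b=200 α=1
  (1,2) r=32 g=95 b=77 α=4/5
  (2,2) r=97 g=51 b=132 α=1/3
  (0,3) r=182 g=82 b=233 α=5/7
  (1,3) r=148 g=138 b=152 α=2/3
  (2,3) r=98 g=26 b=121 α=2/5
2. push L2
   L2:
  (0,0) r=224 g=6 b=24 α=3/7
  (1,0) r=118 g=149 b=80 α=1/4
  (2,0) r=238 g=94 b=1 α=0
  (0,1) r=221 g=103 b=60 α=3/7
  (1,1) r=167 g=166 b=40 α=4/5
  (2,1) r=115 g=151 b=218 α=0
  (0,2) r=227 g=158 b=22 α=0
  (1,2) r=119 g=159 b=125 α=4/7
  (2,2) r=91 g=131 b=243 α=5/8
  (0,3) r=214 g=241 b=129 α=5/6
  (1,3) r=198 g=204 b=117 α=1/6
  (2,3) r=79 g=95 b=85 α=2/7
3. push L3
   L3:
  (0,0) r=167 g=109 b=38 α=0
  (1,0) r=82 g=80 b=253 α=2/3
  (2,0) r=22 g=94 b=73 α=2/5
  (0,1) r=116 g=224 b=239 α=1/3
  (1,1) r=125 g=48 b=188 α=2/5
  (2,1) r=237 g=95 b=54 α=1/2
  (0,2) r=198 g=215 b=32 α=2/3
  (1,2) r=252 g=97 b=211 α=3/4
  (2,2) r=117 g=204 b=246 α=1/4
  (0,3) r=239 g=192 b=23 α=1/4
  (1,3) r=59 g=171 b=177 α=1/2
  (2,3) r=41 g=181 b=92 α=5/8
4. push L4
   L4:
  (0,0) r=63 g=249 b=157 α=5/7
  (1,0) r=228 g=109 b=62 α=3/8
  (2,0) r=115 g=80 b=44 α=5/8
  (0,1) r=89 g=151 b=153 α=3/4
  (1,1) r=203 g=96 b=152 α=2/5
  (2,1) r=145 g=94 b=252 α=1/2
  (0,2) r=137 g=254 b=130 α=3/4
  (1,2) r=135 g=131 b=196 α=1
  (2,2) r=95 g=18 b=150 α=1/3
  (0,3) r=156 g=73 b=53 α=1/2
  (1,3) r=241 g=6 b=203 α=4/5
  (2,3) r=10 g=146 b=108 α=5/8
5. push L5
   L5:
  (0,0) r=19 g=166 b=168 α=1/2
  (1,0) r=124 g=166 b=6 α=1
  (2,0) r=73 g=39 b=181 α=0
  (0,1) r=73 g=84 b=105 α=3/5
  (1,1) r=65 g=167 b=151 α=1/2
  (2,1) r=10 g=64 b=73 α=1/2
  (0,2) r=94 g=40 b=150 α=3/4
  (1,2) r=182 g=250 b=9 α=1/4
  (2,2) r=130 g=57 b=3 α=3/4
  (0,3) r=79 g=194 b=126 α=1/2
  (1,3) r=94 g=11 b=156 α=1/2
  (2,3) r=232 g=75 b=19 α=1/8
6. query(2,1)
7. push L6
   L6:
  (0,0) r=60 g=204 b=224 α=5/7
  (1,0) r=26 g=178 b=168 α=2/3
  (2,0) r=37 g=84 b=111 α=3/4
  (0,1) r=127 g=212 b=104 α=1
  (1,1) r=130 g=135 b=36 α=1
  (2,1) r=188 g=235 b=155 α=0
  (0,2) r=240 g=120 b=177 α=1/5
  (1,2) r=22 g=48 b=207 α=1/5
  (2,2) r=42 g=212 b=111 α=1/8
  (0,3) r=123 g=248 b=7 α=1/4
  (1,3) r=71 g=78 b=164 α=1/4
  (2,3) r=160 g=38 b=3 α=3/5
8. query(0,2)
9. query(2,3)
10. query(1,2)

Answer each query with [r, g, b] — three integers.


query (2,1) [L1,L2,L3,L4,L5] — begin 0,0,0
L1 α=1/3: [133/3, 91/3, 47/3]
L2 α=0: [133/3, 91/3, 47/3]
L3 α=1/2: [422/3, 188/3, 209/6]
L4 α=1/2: [857/6, 235/3, 1721/12]
L5 α=1/2: [917/12, 427/6, 2597/24]
= [76, 71, 108]

query (0,2) [L1,L2,L3,L4,L5,L6] — begin 0,0,0
after L1 α=1: [116, 29, 200]
after L2 α=0: [116, 29, 200]
after L3 α=2/3: [512/3, 153, 88]
after L4 α=3/4: [1745/12, 915/4, 239/2]
after L5 α=3/4: [5129/48, 1395/16, 1139/8]
after L6 α=1/5: [8009/60, 375/4, 1493/10]
rounded: [133, 94, 149]

at x=2,y=3 over L1,L2,L3,L4,L5,L6:
L1 α=2/5: [196/5, 52/5, 242/5]
L2 α=2/7: [354/7, 242/7, 412/7]
L3 α=5/8: [2497/56, 7061/56, 557/7]
L4 α=5/8: [10291/448, 62063/448, 5451/56]
L5 α=1/8: [25139/512, 66863/512, 5603/64]
L6 α=3/5: [148019/1280, 96047/1280, 5891/160]
= [116, 75, 37]

at x=1,y=2 over L1,L2,L3,L4,L5,L6:
L1 α=4/5: [128/5, 76, 308/5]
L2 α=4/7: [2764/35, 864/7, 3424/35]
L3 α=3/4: [7306/35, 2901/28, 25579/140]
L4 α=1: [135, 131, 196]
L5 α=1/4: [587/4, 643/4, 597/4]
L6 α=1/5: [609/5, 691/5, 804/5]
= [122, 138, 161]


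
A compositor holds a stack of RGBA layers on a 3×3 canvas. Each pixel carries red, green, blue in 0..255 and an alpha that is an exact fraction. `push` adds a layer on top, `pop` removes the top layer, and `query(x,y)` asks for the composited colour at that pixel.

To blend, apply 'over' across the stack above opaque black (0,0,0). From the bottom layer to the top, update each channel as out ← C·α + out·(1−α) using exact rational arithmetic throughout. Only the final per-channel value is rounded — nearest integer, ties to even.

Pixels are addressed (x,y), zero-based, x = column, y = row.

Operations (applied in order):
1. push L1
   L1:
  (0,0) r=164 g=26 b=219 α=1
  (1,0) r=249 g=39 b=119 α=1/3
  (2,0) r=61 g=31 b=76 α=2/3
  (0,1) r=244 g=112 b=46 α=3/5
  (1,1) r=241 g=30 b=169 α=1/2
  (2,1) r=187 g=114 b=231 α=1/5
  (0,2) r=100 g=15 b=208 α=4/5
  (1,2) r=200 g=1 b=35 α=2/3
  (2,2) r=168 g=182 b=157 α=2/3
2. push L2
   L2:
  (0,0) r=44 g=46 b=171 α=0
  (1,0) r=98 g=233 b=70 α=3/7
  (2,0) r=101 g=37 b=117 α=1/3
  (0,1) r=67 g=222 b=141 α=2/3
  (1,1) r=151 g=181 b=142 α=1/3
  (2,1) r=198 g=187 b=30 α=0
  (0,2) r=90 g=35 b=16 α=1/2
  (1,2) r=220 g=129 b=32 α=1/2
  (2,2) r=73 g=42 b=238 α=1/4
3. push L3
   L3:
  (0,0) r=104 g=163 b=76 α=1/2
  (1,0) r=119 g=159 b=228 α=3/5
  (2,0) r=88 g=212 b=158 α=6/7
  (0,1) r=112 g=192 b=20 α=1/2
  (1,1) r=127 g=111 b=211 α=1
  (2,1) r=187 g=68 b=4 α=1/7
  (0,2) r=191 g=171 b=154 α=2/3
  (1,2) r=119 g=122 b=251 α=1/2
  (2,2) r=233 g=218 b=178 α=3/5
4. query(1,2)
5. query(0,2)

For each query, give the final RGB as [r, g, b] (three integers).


query (1,2) [L1,L2,L3] — begin 0,0,0
L1 α=2/3: [400/3, 2/3, 70/3]
L2 α=1/2: [530/3, 389/6, 83/3]
L3 α=1/2: [887/6, 1121/12, 418/3]
rounded: [148, 93, 139]

(0,2) stack=L1,L2,L3; from [0,0,0]:
L1 α=4/5: [80, 12, 832/5]
L2 α=1/2: [85, 47/2, 456/5]
L3 α=2/3: [467/3, 731/6, 1996/15]
= [156, 122, 133]


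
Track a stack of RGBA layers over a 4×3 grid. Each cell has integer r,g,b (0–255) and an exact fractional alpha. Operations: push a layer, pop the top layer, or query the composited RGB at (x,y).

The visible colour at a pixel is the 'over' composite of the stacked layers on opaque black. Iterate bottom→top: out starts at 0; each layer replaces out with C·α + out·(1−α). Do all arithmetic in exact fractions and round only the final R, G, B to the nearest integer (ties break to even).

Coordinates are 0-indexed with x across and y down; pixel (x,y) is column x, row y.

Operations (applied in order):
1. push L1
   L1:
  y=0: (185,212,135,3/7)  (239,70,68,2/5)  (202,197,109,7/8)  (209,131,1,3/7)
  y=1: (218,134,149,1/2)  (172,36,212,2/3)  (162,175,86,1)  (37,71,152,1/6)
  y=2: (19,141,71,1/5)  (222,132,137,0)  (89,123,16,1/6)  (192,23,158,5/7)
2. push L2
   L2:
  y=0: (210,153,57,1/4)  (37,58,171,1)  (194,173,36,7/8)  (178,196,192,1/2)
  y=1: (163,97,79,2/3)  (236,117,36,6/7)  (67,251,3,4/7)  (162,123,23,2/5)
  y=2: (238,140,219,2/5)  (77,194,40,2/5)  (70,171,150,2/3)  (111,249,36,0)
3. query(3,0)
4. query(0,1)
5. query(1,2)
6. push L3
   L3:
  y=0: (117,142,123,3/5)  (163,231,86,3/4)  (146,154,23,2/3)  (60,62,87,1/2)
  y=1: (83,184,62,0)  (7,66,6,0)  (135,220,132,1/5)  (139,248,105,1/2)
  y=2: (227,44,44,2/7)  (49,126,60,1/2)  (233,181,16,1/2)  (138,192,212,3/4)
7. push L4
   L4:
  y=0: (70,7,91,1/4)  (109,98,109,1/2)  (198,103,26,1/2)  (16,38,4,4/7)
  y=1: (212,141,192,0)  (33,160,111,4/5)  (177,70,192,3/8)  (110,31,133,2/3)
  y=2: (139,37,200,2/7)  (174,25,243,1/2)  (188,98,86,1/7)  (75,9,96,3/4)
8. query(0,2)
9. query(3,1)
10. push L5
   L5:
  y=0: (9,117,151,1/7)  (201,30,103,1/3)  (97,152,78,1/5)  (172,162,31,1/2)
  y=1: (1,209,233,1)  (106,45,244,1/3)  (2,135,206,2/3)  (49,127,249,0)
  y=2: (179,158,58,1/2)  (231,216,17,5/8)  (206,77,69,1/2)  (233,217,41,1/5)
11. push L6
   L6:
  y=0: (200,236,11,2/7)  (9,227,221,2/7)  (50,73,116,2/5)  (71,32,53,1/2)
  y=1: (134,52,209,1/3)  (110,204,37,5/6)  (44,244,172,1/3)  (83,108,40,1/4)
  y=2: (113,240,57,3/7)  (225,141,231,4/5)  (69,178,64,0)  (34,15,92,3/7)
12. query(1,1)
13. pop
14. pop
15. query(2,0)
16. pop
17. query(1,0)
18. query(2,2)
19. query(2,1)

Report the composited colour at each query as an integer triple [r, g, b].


at x=3,y=0 over L1,L2:
L1 α=3/7: [627/7, 393/7, 3/7]
L2 α=1/2: [1873/14, 1765/14, 1347/14]
→ [134, 126, 96]

at x=0,y=1 over L1,L2:
+L1 (α=1/2) → [109, 67, 149/2]
+L2 (α=2/3) → [145, 87, 155/2]
= [145, 87, 78]

query (1,2) [L1,L2] — begin 0,0,0
+L1 (α=0) → [0, 0, 0]
+L2 (α=2/5) → [154/5, 388/5, 16]
rounded: [31, 78, 16]

at x=0,y=2 over L1,L2,L3,L4:
L1 α=1/5: [19/5, 141/5, 71/5]
L2 α=2/5: [2437/25, 1823/25, 2403/25]
L3 α=2/7: [4707/35, 2263/35, 2843/35]
L4 α=2/7: [6653/49, 2781/49, 5643/49]
rounded: [136, 57, 115]

query (3,1) [L1,L2,L3,L4] — begin 0,0,0
after L1 α=1/6: [37/6, 71/6, 76/3]
after L2 α=2/5: [137/2, 563/10, 122/5]
after L3 α=1/2: [415/4, 3043/20, 647/10]
after L4 α=2/3: [1295/12, 4283/60, 3307/30]
→ [108, 71, 110]

at x=1,y=1 over L1,L2,L3,L4,L5,L6:
L1 α=2/3: [344/3, 24, 424/3]
L2 α=6/7: [656/3, 726/7, 1072/21]
L3 α=0: [656/3, 726/7, 1072/21]
L4 α=4/5: [1052/15, 5206/35, 10396/105]
L5 α=1/3: [3694/45, 11987/105, 46412/315]
L6 α=5/6: [14222/135, 119087/630, 104687/1890]
→ [105, 189, 55]

at x=2,y=0 over L1,L2,L3,L4:
L1 α=7/8: [707/4, 1379/8, 763/8]
L2 α=7/8: [6139/32, 11067/64, 2779/64]
L3 α=2/3: [5161/32, 30779/192, 5723/192]
L4 α=1/2: [11497/64, 50555/384, 10715/384]
= [180, 132, 28]

at x=1,y=0 over L1,L2,L3:
+L1 (α=2/5) → [478/5, 28, 136/5]
+L2 (α=1) → [37, 58, 171]
+L3 (α=3/4) → [263/2, 751/4, 429/4]
rounded: [132, 188, 107]

at x=2,y=2 over L1,L2,L3:
L1 α=1/6: [89/6, 41/2, 8/3]
L2 α=2/3: [929/18, 725/6, 908/9]
L3 α=1/2: [5123/36, 1811/12, 526/9]
→ [142, 151, 58]

query (2,1) [L1,L2,L3] — begin 0,0,0
+L1 (α=1) → [162, 175, 86]
+L2 (α=4/7) → [754/7, 1529/7, 270/7]
+L3 (α=1/5) → [3961/35, 7656/35, 2004/35]
rounded: [113, 219, 57]


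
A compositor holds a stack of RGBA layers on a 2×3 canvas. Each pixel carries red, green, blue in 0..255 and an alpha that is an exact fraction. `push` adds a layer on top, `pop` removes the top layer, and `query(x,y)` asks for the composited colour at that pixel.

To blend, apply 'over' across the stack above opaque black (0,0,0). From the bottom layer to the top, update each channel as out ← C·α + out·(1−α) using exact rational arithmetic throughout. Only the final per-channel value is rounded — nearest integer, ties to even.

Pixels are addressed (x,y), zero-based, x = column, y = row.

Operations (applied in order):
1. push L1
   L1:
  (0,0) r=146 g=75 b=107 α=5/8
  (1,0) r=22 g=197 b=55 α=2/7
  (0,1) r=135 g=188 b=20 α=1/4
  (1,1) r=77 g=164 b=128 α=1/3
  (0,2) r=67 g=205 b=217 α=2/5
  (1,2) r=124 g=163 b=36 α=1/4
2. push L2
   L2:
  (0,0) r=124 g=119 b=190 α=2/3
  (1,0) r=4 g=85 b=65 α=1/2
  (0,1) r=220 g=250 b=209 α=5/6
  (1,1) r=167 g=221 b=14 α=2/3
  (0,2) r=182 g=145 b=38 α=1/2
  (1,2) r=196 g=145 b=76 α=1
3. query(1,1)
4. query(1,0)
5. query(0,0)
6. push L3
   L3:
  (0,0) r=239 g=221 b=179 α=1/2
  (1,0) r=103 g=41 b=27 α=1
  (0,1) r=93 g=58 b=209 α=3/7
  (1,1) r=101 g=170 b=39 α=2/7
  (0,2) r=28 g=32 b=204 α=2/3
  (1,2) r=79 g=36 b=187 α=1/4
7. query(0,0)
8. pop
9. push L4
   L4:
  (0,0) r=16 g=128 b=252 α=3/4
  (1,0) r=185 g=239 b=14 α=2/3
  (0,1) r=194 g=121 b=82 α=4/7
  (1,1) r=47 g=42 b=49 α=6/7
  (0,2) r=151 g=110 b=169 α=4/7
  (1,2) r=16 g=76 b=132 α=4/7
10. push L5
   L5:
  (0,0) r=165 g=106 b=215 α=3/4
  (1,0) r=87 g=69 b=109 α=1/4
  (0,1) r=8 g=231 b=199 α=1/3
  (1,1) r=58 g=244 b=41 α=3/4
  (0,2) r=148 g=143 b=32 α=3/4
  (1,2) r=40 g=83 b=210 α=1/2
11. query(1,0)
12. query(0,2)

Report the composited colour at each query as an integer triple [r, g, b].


(1,1) stack=L1,L2; from [0,0,0]:
after L1 α=1/3: [77/3, 164/3, 128/3]
after L2 α=2/3: [1079/9, 1490/9, 212/9]
rounded: [120, 166, 24]

at x=1,y=0 over L1,L2:
L1 α=2/7: [44/7, 394/7, 110/7]
L2 α=1/2: [36/7, 989/14, 565/14]
→ [5, 71, 40]

query (0,0) [L1,L2] — begin 0,0,0
L1 α=5/8: [365/4, 375/8, 535/8]
L2 α=2/3: [1357/12, 2279/24, 3575/24]
→ [113, 95, 149]

query (0,0) [L1,L2,L3] — begin 0,0,0
after L1 α=5/8: [365/4, 375/8, 535/8]
after L2 α=2/3: [1357/12, 2279/24, 3575/24]
after L3 α=1/2: [4225/24, 7583/48, 7871/48]
→ [176, 158, 164]

query (1,0) [L1,L2,L4,L5] — begin 0,0,0
+L1 (α=2/7) → [44/7, 394/7, 110/7]
+L2 (α=1/2) → [36/7, 989/14, 565/14]
+L4 (α=2/3) → [2626/21, 7681/42, 319/14]
+L5 (α=1/4) → [3235/28, 8647/56, 2483/56]
rounded: [116, 154, 44]

query (0,2) [L1,L2,L4,L5] — begin 0,0,0
after L1 α=2/5: [134/5, 82, 434/5]
after L2 α=1/2: [522/5, 227/2, 312/5]
after L4 α=4/7: [4586/35, 223/2, 4316/35]
after L5 α=3/4: [10063/70, 1081/8, 1919/35]
→ [144, 135, 55]


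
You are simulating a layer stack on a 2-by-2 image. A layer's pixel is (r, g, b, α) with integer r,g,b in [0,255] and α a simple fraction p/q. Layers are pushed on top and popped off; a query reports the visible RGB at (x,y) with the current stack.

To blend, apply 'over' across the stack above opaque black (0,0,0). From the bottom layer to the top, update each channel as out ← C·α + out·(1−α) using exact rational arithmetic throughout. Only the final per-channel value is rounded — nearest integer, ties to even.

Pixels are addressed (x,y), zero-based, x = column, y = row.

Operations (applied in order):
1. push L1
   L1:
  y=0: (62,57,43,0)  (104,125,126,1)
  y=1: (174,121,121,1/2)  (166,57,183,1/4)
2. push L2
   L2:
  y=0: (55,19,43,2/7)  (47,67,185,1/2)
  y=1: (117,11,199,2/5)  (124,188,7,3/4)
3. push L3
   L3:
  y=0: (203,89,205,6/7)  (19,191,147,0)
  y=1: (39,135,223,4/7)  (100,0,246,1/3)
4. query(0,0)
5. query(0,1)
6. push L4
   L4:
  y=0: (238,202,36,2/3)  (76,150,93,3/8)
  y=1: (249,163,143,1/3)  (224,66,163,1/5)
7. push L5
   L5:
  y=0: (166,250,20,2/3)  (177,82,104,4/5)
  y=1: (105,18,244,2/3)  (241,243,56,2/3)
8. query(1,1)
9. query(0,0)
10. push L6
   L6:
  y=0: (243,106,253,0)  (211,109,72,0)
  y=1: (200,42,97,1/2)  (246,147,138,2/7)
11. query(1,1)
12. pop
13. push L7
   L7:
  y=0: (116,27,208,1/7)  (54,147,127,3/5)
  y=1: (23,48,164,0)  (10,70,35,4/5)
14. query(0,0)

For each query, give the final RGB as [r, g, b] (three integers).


query (0,0) [L1,L2,L3] — begin 0,0,0
+L1 (α=0) → [0, 0, 0]
+L2 (α=2/7) → [110/7, 38/7, 86/7]
+L3 (α=6/7) → [8636/49, 3776/49, 8696/49]
= [176, 77, 177]

query (0,1) [L1,L2,L3] — begin 0,0,0
L1 α=1/2: [87, 121/2, 121/2]
L2 α=2/5: [99, 407/10, 1159/10]
L3 α=4/7: [453/7, 6621/70, 1771/10]
→ [65, 95, 177]

at x=1,y=1 over L1,L2,L3,L4,L5:
+L1 (α=1/4) → [83/2, 57/4, 183/4]
+L2 (α=3/4) → [827/8, 2313/16, 267/16]
+L3 (α=1/3) → [409/4, 771/8, 745/8]
+L4 (α=1/5) → [633/5, 903/10, 1071/10]
+L5 (α=2/3) → [3043/15, 1921/10, 2191/30]
→ [203, 192, 73]

at x=0,y=0 over L1,L2,L3,L4,L5:
+L1 (α=0) → [0, 0, 0]
+L2 (α=2/7) → [110/7, 38/7, 86/7]
+L3 (α=6/7) → [8636/49, 3776/49, 8696/49]
+L4 (α=2/3) → [31960/147, 23572/147, 12224/147]
+L5 (α=2/3) → [80764/441, 97072/441, 18104/441]
rounded: [183, 220, 41]

at x=1,y=1 over L1,L2,L3,L4,L5,L6:
+L1 (α=1/4) → [83/2, 57/4, 183/4]
+L2 (α=3/4) → [827/8, 2313/16, 267/16]
+L3 (α=1/3) → [409/4, 771/8, 745/8]
+L4 (α=1/5) → [633/5, 903/10, 1071/10]
+L5 (α=2/3) → [3043/15, 1921/10, 2191/30]
+L6 (α=2/7) → [4519/21, 2509/14, 3847/42]
= [215, 179, 92]

at x=0,y=0 over L1,L2,L3,L4,L5,L7:
+L1 (α=0) → [0, 0, 0]
+L2 (α=2/7) → [110/7, 38/7, 86/7]
+L3 (α=6/7) → [8636/49, 3776/49, 8696/49]
+L4 (α=2/3) → [31960/147, 23572/147, 12224/147]
+L5 (α=2/3) → [80764/441, 97072/441, 18104/441]
+L7 (α=1/7) → [178580/1029, 198113/1029, 66784/1029]
rounded: [174, 193, 65]


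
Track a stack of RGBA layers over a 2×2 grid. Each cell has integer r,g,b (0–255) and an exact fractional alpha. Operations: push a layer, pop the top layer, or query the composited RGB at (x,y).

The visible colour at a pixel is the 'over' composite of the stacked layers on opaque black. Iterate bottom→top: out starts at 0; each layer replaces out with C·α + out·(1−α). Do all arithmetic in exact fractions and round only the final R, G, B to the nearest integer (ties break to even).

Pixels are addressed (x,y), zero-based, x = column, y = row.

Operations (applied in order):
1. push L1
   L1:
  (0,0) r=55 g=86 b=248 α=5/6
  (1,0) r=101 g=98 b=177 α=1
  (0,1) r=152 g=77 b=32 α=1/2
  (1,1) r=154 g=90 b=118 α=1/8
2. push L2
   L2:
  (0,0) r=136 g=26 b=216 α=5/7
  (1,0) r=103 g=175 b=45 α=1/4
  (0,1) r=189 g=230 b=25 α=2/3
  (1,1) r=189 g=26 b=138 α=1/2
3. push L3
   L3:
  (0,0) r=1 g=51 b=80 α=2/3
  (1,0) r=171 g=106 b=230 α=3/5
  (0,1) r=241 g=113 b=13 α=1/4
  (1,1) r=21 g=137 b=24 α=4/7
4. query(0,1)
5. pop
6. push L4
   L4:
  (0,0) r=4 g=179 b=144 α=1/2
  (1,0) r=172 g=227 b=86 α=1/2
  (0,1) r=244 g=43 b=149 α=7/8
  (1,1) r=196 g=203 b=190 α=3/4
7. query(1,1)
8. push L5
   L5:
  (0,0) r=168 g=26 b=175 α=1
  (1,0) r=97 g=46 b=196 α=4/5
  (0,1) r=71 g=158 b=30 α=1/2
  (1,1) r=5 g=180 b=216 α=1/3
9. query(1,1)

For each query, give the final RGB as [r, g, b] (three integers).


at x=0,y=1 over L1,L2,L3:
after L1 α=1/2: [76, 77/2, 16]
after L2 α=2/3: [454/3, 997/6, 22]
after L3 α=1/4: [695/4, 1223/8, 79/4]
→ [174, 153, 20]

query (1,1) [L1,L2,L4] — begin 0,0,0
L1 α=1/8: [77/4, 45/4, 59/4]
L2 α=1/2: [833/8, 149/8, 611/8]
L4 α=3/4: [5537/32, 5021/32, 5171/32]
= [173, 157, 162]

(1,1) stack=L1,L2,L4,L5; from [0,0,0]:
L1 α=1/8: [77/4, 45/4, 59/4]
L2 α=1/2: [833/8, 149/8, 611/8]
L4 α=3/4: [5537/32, 5021/32, 5171/32]
L5 α=1/3: [5617/48, 7901/48, 8627/48]
rounded: [117, 165, 180]


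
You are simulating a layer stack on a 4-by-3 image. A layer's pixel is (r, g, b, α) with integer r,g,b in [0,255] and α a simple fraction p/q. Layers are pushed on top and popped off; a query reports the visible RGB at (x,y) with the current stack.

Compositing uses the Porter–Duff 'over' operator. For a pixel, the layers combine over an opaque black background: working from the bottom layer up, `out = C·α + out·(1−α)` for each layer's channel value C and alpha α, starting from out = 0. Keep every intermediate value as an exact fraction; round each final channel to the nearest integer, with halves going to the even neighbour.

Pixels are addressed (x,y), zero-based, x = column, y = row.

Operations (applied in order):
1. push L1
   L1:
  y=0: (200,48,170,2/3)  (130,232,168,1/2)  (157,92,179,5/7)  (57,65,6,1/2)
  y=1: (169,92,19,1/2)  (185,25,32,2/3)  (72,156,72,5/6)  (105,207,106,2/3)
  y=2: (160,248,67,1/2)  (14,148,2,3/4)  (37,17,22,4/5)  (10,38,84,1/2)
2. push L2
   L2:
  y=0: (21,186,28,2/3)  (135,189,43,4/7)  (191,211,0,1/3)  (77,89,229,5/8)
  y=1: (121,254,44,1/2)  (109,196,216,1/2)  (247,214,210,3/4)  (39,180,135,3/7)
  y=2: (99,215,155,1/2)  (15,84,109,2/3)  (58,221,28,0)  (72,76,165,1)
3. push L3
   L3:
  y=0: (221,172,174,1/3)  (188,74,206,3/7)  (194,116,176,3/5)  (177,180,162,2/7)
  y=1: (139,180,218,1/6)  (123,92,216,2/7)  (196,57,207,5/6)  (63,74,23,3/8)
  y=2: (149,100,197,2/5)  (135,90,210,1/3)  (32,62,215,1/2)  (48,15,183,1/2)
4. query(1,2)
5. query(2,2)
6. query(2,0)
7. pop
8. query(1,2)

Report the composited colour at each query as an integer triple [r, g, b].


at x=1,y=2 over L1,L2,L3:
L1 α=3/4: [21/2, 111, 3/2]
L2 α=2/3: [27/2, 93, 439/6]
L3 α=1/3: [54, 92, 1069/9]
rounded: [54, 92, 119]

query (2,2) [L1,L2,L3] — begin 0,0,0
after L1 α=4/5: [148/5, 68/5, 88/5]
after L2 α=0: [148/5, 68/5, 88/5]
after L3 α=1/2: [154/5, 189/5, 1163/10]
→ [31, 38, 116]

(2,0) stack=L1,L2,L3; from [0,0,0]:
after L1 α=5/7: [785/7, 460/7, 895/7]
after L2 α=1/3: [969/7, 799/7, 1790/21]
after L3 α=3/5: [6012/35, 4034/35, 14668/105]
rounded: [172, 115, 140]

(1,2) stack=L1,L2; from [0,0,0]:
L1 α=3/4: [21/2, 111, 3/2]
L2 α=2/3: [27/2, 93, 439/6]
= [14, 93, 73]


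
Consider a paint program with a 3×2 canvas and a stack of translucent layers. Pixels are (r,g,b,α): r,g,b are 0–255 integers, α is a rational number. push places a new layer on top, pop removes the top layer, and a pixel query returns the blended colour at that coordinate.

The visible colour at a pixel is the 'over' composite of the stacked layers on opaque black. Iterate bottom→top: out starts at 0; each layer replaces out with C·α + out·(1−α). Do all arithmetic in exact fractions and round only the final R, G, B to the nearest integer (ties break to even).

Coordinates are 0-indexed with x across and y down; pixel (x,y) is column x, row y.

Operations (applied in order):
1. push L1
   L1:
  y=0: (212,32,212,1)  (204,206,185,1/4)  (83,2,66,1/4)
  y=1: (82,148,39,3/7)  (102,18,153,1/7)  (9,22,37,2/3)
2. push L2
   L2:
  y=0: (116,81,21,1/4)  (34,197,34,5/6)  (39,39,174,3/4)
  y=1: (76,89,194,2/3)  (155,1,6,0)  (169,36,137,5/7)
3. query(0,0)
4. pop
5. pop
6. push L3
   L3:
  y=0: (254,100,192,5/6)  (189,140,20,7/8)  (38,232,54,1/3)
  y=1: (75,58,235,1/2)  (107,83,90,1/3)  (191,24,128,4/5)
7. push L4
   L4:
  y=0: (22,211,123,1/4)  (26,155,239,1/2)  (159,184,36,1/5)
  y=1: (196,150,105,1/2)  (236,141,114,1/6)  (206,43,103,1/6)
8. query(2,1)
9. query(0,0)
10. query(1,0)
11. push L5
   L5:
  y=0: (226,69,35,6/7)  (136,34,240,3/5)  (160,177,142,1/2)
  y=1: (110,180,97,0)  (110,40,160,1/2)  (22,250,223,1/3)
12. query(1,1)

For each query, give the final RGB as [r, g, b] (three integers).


(0,0) stack=L1,L2; from [0,0,0]:
after L1 α=1: [212, 32, 212]
after L2 α=1/4: [188, 177/4, 657/4]
= [188, 44, 164]

query (2,1) [L3,L4] — begin 0,0,0
+L3 (α=4/5) → [764/5, 96/5, 512/5]
+L4 (α=1/6) → [485/3, 139/6, 205/2]
→ [162, 23, 102]

query (0,0) [L3,L4] — begin 0,0,0
+L3 (α=5/6) → [635/3, 250/3, 160]
+L4 (α=1/4) → [657/4, 461/4, 603/4]
→ [164, 115, 151]

query (1,0) [L3,L4] — begin 0,0,0
after L3 α=7/8: [1323/8, 245/2, 35/2]
after L4 α=1/2: [1531/16, 555/4, 513/4]
= [96, 139, 128]

query (1,1) [L3,L4,L5] — begin 0,0,0
after L3 α=1/3: [107/3, 83/3, 30]
after L4 α=1/6: [1243/18, 419/9, 44]
after L5 α=1/2: [3223/36, 779/18, 102]
→ [90, 43, 102]


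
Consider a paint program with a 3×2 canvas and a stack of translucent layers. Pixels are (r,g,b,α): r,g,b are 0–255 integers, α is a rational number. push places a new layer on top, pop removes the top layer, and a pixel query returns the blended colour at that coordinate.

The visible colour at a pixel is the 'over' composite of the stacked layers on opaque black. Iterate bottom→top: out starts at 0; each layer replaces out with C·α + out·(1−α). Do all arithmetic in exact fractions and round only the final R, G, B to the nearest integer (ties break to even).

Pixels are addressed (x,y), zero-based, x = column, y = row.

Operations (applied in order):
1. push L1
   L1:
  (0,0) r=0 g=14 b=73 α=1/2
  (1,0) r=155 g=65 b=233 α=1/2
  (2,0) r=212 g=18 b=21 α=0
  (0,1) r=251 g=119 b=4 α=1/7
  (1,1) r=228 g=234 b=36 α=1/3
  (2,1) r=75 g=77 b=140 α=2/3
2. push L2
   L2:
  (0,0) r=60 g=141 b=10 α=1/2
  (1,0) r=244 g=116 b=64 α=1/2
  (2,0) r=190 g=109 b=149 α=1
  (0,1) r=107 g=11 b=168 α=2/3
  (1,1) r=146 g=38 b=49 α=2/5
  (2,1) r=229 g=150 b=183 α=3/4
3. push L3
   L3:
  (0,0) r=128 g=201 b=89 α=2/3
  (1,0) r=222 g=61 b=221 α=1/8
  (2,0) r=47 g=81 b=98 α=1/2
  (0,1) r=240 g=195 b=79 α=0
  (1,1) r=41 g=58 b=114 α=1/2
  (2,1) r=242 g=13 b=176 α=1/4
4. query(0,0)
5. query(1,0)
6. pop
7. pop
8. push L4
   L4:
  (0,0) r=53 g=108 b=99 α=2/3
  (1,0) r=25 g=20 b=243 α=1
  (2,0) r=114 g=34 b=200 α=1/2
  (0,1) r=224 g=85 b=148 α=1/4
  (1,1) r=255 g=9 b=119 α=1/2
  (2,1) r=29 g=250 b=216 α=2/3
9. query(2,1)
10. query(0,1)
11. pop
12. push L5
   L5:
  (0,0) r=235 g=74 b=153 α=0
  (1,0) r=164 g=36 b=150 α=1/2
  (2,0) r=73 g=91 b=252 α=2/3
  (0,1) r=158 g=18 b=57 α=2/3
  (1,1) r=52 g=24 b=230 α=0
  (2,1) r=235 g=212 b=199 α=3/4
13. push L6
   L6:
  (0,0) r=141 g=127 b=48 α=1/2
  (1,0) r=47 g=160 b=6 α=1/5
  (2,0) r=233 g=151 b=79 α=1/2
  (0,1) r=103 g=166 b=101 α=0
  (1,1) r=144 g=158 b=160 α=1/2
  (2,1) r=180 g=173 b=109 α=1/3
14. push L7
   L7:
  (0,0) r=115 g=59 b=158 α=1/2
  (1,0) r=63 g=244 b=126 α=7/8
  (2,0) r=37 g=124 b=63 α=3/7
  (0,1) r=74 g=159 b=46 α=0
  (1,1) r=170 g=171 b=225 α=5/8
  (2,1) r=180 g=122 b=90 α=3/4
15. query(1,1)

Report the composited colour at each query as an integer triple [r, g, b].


query (0,0) [L1,L2,L3] — begin 0,0,0
after L1 α=1/2: [0, 7, 73/2]
after L2 α=1/2: [30, 74, 93/4]
after L3 α=2/3: [286/3, 476/3, 805/12]
→ [95, 159, 67]

(1,0) stack=L1,L2,L3; from [0,0,0]:
after L1 α=1/2: [155/2, 65/2, 233/2]
after L2 α=1/2: [643/4, 297/4, 361/4]
after L3 α=1/8: [5389/32, 2323/32, 3411/32]
→ [168, 73, 107]

at x=2,y=1 over L1,L4:
after L1 α=2/3: [50, 154/3, 280/3]
after L4 α=2/3: [36, 1654/9, 1576/9]
→ [36, 184, 175]

(0,1) stack=L1,L4; from [0,0,0]:
after L1 α=1/7: [251/7, 17, 4/7]
after L4 α=1/4: [2321/28, 34, 262/7]
= [83, 34, 37]

at x=1,y=1 over L1,L5,L6,L7:
L1 α=1/3: [76, 78, 12]
L5 α=0: [76, 78, 12]
L6 α=1/2: [110, 118, 86]
L7 α=5/8: [295/2, 1209/8, 1383/8]
= [148, 151, 173]


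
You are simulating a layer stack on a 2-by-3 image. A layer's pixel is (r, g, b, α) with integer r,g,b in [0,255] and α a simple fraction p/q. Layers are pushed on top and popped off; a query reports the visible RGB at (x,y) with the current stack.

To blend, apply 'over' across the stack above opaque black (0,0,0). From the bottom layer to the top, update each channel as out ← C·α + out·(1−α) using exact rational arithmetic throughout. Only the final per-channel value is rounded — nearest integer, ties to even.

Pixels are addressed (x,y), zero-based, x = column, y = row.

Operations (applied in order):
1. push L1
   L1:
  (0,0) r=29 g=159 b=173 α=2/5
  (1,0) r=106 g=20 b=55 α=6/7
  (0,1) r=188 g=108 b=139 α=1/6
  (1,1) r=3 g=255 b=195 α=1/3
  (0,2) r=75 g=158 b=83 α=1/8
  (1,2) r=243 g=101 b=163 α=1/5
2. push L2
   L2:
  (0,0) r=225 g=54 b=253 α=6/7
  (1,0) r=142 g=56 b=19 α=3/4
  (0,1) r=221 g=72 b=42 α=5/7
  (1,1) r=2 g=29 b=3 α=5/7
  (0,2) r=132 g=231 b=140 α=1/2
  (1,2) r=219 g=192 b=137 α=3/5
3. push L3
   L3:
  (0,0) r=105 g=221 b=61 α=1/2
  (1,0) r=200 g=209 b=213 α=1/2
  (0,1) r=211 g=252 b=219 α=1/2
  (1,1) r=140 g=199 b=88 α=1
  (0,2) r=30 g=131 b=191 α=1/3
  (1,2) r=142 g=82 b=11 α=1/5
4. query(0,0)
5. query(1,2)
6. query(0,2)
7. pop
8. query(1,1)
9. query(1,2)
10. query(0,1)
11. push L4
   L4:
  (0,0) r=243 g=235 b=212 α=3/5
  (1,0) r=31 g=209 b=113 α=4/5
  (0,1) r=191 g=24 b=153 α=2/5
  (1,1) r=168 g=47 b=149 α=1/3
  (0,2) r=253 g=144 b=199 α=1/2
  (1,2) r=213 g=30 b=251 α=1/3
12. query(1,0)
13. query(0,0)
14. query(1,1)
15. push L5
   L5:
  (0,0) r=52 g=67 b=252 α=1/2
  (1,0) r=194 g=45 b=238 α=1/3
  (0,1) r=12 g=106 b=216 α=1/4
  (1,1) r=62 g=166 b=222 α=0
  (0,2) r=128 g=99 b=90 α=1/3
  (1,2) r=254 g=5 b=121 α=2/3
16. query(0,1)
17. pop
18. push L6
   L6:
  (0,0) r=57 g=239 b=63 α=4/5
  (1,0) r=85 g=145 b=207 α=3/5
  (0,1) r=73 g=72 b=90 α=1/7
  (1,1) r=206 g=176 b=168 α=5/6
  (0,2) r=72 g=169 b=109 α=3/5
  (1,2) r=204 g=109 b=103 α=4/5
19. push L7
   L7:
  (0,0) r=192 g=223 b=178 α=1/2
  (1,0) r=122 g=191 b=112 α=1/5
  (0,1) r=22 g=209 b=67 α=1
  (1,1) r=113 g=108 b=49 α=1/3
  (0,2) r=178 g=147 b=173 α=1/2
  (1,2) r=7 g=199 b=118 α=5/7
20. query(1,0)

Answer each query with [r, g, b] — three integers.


query (0,0) [L1,L2,L3] — begin 0,0,0
after L1 α=2/5: [58/5, 318/5, 346/5]
after L2 α=6/7: [6808/35, 1938/35, 7936/35]
after L3 α=1/2: [10483/70, 9673/70, 10071/70]
→ [150, 138, 144]

query (1,2) [L1,L2,L3] — begin 0,0,0
L1 α=1/5: [243/5, 101/5, 163/5]
L2 α=3/5: [3771/25, 3082/25, 2381/25]
L3 α=1/5: [18634/125, 14378/125, 9799/125]
→ [149, 115, 78]

at x=0,y=2 over L1,L2,L3:
+L1 (α=1/8) → [75/8, 79/4, 83/8]
+L2 (α=1/2) → [1131/16, 1003/8, 1203/16]
+L3 (α=1/3) → [457/8, 509/4, 2731/24]
rounded: [57, 127, 114]

query (1,1) [L1,L2] — begin 0,0,0
+L1 (α=1/3) → [1, 85, 65]
+L2 (α=5/7) → [12/7, 45, 145/7]
= [2, 45, 21]

(1,2) stack=L1,L2; from [0,0,0]:
L1 α=1/5: [243/5, 101/5, 163/5]
L2 α=3/5: [3771/25, 3082/25, 2381/25]
= [151, 123, 95]

at x=0,y=1 over L1,L2:
after L1 α=1/6: [94/3, 18, 139/6]
after L2 α=5/7: [3503/21, 396/7, 769/21]
→ [167, 57, 37]

query (1,0) [L1,L2,L4] — begin 0,0,0
+L1 (α=6/7) → [636/7, 120/7, 330/7]
+L2 (α=3/4) → [1809/14, 324/7, 729/28]
+L4 (α=4/5) → [709/14, 6176/35, 2677/28]
rounded: [51, 176, 96]

at x=0,y=0 over L1,L2,L4:
after L1 α=2/5: [58/5, 318/5, 346/5]
after L2 α=6/7: [6808/35, 1938/35, 7936/35]
after L4 α=3/5: [39131/175, 28551/175, 38132/175]
→ [224, 163, 218]

query (1,1) [L1,L2,L4] — begin 0,0,0
after L1 α=1/3: [1, 85, 65]
after L2 α=5/7: [12/7, 45, 145/7]
after L4 α=1/3: [400/7, 137/3, 1333/21]
= [57, 46, 63]

(0,1) stack=L1,L2,L4,L5; from [0,0,0]:
after L1 α=1/6: [94/3, 18, 139/6]
after L2 α=5/7: [3503/21, 396/7, 769/21]
after L4 α=2/5: [6177/35, 1524/35, 2911/35]
after L5 α=1/4: [18951/140, 4141/70, 16293/140]
rounded: [135, 59, 116]

query (1,0) [L1,L2,L4,L6,L7] — begin 0,0,0
L1 α=6/7: [636/7, 120/7, 330/7]
L2 α=3/4: [1809/14, 324/7, 729/28]
L4 α=4/5: [709/14, 6176/35, 2677/28]
L6 α=3/5: [2494/35, 27577/175, 11371/70]
L7 α=1/5: [14246/175, 143733/875, 26662/175]
= [81, 164, 152]
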